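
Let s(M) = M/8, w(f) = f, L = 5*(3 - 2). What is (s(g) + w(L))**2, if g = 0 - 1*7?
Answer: 1089/64 ≈ 17.016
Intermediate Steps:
g = -7 (g = 0 - 7 = -7)
L = 5 (L = 5*1 = 5)
s(M) = M/8 (s(M) = M*(1/8) = M/8)
(s(g) + w(L))**2 = ((1/8)*(-7) + 5)**2 = (-7/8 + 5)**2 = (33/8)**2 = 1089/64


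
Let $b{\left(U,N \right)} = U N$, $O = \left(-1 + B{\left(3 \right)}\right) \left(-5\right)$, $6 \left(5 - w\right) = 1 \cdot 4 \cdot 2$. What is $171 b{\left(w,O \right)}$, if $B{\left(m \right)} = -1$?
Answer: $6270$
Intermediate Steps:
$w = \frac{11}{3}$ ($w = 5 - \frac{1 \cdot 4 \cdot 2}{6} = 5 - \frac{4 \cdot 2}{6} = 5 - \frac{4}{3} = \frac{11}{3} \approx 3.6667$)
$O = 10$ ($O = \left(-1 - 1\right) \left(-5\right) = \left(-2\right) \left(-5\right) = 10$)
$b{\left(U,N \right)} = N U$
$171 b{\left(w,O \right)} = 171 \cdot 10 \cdot \frac{11}{3} = 171 \cdot \frac{110}{3} = 6270$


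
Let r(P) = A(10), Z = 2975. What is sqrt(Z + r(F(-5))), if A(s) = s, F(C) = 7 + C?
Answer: sqrt(2985) ≈ 54.635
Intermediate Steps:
r(P) = 10
sqrt(Z + r(F(-5))) = sqrt(2975 + 10) = sqrt(2985)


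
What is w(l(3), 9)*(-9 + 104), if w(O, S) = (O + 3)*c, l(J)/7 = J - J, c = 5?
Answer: 1425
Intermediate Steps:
l(J) = 0 (l(J) = 7*(J - J) = 7*0 = 0)
w(O, S) = 15 + 5*O (w(O, S) = (O + 3)*5 = (3 + O)*5 = 15 + 5*O)
w(l(3), 9)*(-9 + 104) = (15 + 5*0)*(-9 + 104) = (15 + 0)*95 = 15*95 = 1425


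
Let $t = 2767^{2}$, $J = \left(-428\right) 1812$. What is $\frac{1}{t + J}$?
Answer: $\frac{1}{6880753} \approx 1.4533 \cdot 10^{-7}$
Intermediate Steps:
$J = -775536$
$t = 7656289$
$\frac{1}{t + J} = \frac{1}{7656289 - 775536} = \frac{1}{6880753}$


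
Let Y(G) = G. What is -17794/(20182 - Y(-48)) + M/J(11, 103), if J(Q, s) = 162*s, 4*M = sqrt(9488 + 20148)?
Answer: -1271/1445 + sqrt(7409)/33372 ≈ -0.87701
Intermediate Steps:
M = sqrt(7409)/2 (M = sqrt(9488 + 20148)/4 = sqrt(29636)/4 = (2*sqrt(7409))/4 = sqrt(7409)/2 ≈ 43.038)
-17794/(20182 - Y(-48)) + M/J(11, 103) = -17794/(20182 - 1*(-48)) + (sqrt(7409)/2)/((162*103)) = -17794/(20182 + 48) + (sqrt(7409)/2)/16686 = -17794/20230 + (sqrt(7409)/2)*(1/16686) = -17794*1/20230 + sqrt(7409)/33372 = -1271/1445 + sqrt(7409)/33372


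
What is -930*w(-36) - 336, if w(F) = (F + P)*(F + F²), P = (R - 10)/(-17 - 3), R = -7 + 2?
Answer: 41305614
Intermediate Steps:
R = -5
P = ¾ (P = (-5 - 10)/(-17 - 3) = -15/(-20) = -15*(-1/20) = ¾ ≈ 0.75000)
w(F) = (¾ + F)*(F + F²) (w(F) = (F + ¾)*(F + F²) = (¾ + F)*(F + F²))
-930*w(-36) - 336 = -465*(-36)*(3 + 4*(-36)² + 7*(-36))/2 - 336 = -465*(-36)*(3 + 4*1296 - 252)/2 - 336 = -465*(-36)*(3 + 5184 - 252)/2 - 336 = -465*(-36)*4935/2 - 336 = -930*(-44415) - 336 = 41305950 - 336 = 41305614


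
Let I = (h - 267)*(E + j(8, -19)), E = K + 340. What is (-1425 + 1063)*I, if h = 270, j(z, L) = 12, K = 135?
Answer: -528882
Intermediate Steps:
E = 475 (E = 135 + 340 = 475)
I = 1461 (I = (270 - 267)*(475 + 12) = 3*487 = 1461)
(-1425 + 1063)*I = (-1425 + 1063)*1461 = -362*1461 = -528882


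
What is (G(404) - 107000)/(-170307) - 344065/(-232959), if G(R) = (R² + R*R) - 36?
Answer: 831822799/4408283157 ≈ 0.18870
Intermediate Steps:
G(R) = -36 + 2*R² (G(R) = (R² + R²) - 36 = 2*R² - 36 = -36 + 2*R²)
(G(404) - 107000)/(-170307) - 344065/(-232959) = ((-36 + 2*404²) - 107000)/(-170307) - 344065/(-232959) = ((-36 + 2*163216) - 107000)*(-1/170307) - 344065*(-1/232959) = ((-36 + 326432) - 107000)*(-1/170307) + 344065/232959 = (326396 - 107000)*(-1/170307) + 344065/232959 = 219396*(-1/170307) + 344065/232959 = -73132/56769 + 344065/232959 = 831822799/4408283157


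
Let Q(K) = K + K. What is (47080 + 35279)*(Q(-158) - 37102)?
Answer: -3081709062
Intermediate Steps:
Q(K) = 2*K
(47080 + 35279)*(Q(-158) - 37102) = (47080 + 35279)*(2*(-158) - 37102) = 82359*(-316 - 37102) = 82359*(-37418) = -3081709062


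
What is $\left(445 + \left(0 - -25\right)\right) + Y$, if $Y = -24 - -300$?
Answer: $746$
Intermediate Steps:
$Y = 276$ ($Y = -24 + 300 = 276$)
$\left(445 + \left(0 - -25\right)\right) + Y = \left(445 + \left(0 - -25\right)\right) + 276 = \left(445 + \left(0 + 25\right)\right) + 276 = \left(445 + 25\right) + 276 = 470 + 276 = 746$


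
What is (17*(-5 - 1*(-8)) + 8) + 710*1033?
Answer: 733489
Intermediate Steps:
(17*(-5 - 1*(-8)) + 8) + 710*1033 = (17*(-5 + 8) + 8) + 733430 = (17*3 + 8) + 733430 = (51 + 8) + 733430 = 59 + 733430 = 733489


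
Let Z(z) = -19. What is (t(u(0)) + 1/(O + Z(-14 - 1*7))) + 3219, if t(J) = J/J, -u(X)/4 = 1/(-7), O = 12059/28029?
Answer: 1675956211/520492 ≈ 3219.9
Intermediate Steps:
O = 12059/28029 (O = 12059*(1/28029) = 12059/28029 ≈ 0.43023)
u(X) = 4/7 (u(X) = -4/(-7) = -4*(-1/7) = 4/7)
t(J) = 1
(t(u(0)) + 1/(O + Z(-14 - 1*7))) + 3219 = (1 + 1/(12059/28029 - 19)) + 3219 = (1 + 1/(-520492/28029)) + 3219 = (1 - 28029/520492) + 3219 = 492463/520492 + 3219 = 1675956211/520492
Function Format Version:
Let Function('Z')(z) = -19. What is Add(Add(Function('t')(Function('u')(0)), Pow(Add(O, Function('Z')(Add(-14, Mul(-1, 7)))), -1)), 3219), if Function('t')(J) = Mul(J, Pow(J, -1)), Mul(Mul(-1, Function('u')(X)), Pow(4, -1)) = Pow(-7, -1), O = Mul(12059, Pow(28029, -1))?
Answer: Rational(1675956211, 520492) ≈ 3219.9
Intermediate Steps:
O = Rational(12059, 28029) (O = Mul(12059, Rational(1, 28029)) = Rational(12059, 28029) ≈ 0.43023)
Function('u')(X) = Rational(4, 7) (Function('u')(X) = Mul(-4, Pow(-7, -1)) = Mul(-4, Rational(-1, 7)) = Rational(4, 7))
Function('t')(J) = 1
Add(Add(Function('t')(Function('u')(0)), Pow(Add(O, Function('Z')(Add(-14, Mul(-1, 7)))), -1)), 3219) = Add(Add(1, Pow(Add(Rational(12059, 28029), -19), -1)), 3219) = Add(Add(1, Pow(Rational(-520492, 28029), -1)), 3219) = Add(Add(1, Rational(-28029, 520492)), 3219) = Add(Rational(492463, 520492), 3219) = Rational(1675956211, 520492)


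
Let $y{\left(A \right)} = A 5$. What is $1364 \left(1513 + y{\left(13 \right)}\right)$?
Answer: $2152392$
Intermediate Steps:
$y{\left(A \right)} = 5 A$
$1364 \left(1513 + y{\left(13 \right)}\right) = 1364 \left(1513 + 5 \cdot 13\right) = 1364 \left(1513 + 65\right) = 1364 \cdot 1578 = 2152392$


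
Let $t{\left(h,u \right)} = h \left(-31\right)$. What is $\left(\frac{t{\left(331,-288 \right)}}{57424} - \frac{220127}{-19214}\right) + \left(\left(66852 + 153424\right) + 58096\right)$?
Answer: $\frac{153576362133893}{551672368} \approx 2.7838 \cdot 10^{5}$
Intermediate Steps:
$t{\left(h,u \right)} = - 31 h$
$\left(\frac{t{\left(331,-288 \right)}}{57424} - \frac{220127}{-19214}\right) + \left(\left(66852 + 153424\right) + 58096\right) = \left(\frac{\left(-31\right) 331}{57424} - \frac{220127}{-19214}\right) + \left(\left(66852 + 153424\right) + 58096\right) = \left(\left(-10261\right) \frac{1}{57424} - - \frac{220127}{19214}\right) + \left(220276 + 58096\right) = \left(- \frac{10261}{57424} + \frac{220127}{19214}\right) + 278372 = \frac{6221708997}{551672368} + 278372 = \frac{153576362133893}{551672368}$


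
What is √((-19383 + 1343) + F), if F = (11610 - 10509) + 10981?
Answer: 3*I*√662 ≈ 77.188*I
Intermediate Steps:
F = 12082 (F = 1101 + 10981 = 12082)
√((-19383 + 1343) + F) = √((-19383 + 1343) + 12082) = √(-18040 + 12082) = √(-5958) = 3*I*√662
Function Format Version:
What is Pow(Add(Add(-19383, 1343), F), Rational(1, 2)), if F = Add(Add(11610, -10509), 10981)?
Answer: Mul(3, I, Pow(662, Rational(1, 2))) ≈ Mul(77.188, I)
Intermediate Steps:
F = 12082 (F = Add(1101, 10981) = 12082)
Pow(Add(Add(-19383, 1343), F), Rational(1, 2)) = Pow(Add(Add(-19383, 1343), 12082), Rational(1, 2)) = Pow(Add(-18040, 12082), Rational(1, 2)) = Pow(-5958, Rational(1, 2)) = Mul(3, I, Pow(662, Rational(1, 2)))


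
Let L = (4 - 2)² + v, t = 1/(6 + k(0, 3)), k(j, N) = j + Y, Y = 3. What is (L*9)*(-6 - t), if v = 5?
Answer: -495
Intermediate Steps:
k(j, N) = 3 + j (k(j, N) = j + 3 = 3 + j)
t = ⅑ (t = 1/(6 + (3 + 0)) = 1/(6 + 3) = 1/9 = ⅑ ≈ 0.11111)
L = 9 (L = (4 - 2)² + 5 = 2² + 5 = 4 + 5 = 9)
(L*9)*(-6 - t) = (9*9)*(-6 - 1*⅑) = 81*(-6 - ⅑) = 81*(-55/9) = -495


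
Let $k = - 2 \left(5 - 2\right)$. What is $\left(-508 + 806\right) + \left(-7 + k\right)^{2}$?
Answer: $467$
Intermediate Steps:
$k = -6$ ($k = \left(-2\right) 3 = -6$)
$\left(-508 + 806\right) + \left(-7 + k\right)^{2} = \left(-508 + 806\right) + \left(-7 - 6\right)^{2} = 298 + \left(-13\right)^{2} = 298 + 169 = 467$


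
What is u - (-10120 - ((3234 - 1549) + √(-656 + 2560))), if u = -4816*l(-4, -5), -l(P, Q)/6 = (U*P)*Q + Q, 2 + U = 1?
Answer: -710595 + 4*√119 ≈ -7.1055e+5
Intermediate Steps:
U = -1 (U = -2 + 1 = -1)
l(P, Q) = -6*Q + 6*P*Q (l(P, Q) = -6*((-P)*Q + Q) = -6*(-P*Q + Q) = -6*(Q - P*Q) = -6*Q + 6*P*Q)
u = -722400 (u = -28896*(-5)*(-1 - 4) = -28896*(-5)*(-5) = -4816*150 = -722400)
u - (-10120 - ((3234 - 1549) + √(-656 + 2560))) = -722400 - (-10120 - ((3234 - 1549) + √(-656 + 2560))) = -722400 - (-10120 - (1685 + √1904)) = -722400 - (-10120 - (1685 + 4*√119)) = -722400 - (-10120 + (-1685 - 4*√119)) = -722400 - (-11805 - 4*√119) = -722400 + (11805 + 4*√119) = -710595 + 4*√119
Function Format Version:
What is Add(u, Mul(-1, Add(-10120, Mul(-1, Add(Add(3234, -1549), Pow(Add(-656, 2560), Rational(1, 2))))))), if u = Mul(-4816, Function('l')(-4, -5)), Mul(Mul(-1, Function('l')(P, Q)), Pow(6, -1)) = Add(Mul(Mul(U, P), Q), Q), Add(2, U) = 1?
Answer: Add(-710595, Mul(4, Pow(119, Rational(1, 2)))) ≈ -7.1055e+5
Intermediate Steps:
U = -1 (U = Add(-2, 1) = -1)
Function('l')(P, Q) = Add(Mul(-6, Q), Mul(6, P, Q)) (Function('l')(P, Q) = Mul(-6, Add(Mul(Mul(-1, P), Q), Q)) = Mul(-6, Add(Mul(-1, P, Q), Q)) = Mul(-6, Add(Q, Mul(-1, P, Q))) = Add(Mul(-6, Q), Mul(6, P, Q)))
u = -722400 (u = Mul(-4816, Mul(6, -5, Add(-1, -4))) = Mul(-4816, Mul(6, -5, -5)) = Mul(-4816, 150) = -722400)
Add(u, Mul(-1, Add(-10120, Mul(-1, Add(Add(3234, -1549), Pow(Add(-656, 2560), Rational(1, 2))))))) = Add(-722400, Mul(-1, Add(-10120, Mul(-1, Add(Add(3234, -1549), Pow(Add(-656, 2560), Rational(1, 2))))))) = Add(-722400, Mul(-1, Add(-10120, Mul(-1, Add(1685, Pow(1904, Rational(1, 2))))))) = Add(-722400, Mul(-1, Add(-10120, Mul(-1, Add(1685, Mul(4, Pow(119, Rational(1, 2)))))))) = Add(-722400, Mul(-1, Add(-10120, Add(-1685, Mul(-4, Pow(119, Rational(1, 2))))))) = Add(-722400, Mul(-1, Add(-11805, Mul(-4, Pow(119, Rational(1, 2)))))) = Add(-722400, Add(11805, Mul(4, Pow(119, Rational(1, 2))))) = Add(-710595, Mul(4, Pow(119, Rational(1, 2))))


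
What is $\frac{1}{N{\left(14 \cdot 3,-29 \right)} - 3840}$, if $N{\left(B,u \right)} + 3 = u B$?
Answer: $- \frac{1}{5061} \approx -0.00019759$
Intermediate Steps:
$N{\left(B,u \right)} = -3 + B u$ ($N{\left(B,u \right)} = -3 + u B = -3 + B u$)
$\frac{1}{N{\left(14 \cdot 3,-29 \right)} - 3840} = \frac{1}{\left(-3 + 14 \cdot 3 \left(-29\right)\right) - 3840} = \frac{1}{\left(-3 + 42 \left(-29\right)\right) - 3840} = \frac{1}{\left(-3 - 1218\right) - 3840} = \frac{1}{-1221 - 3840} = \frac{1}{-5061} = - \frac{1}{5061}$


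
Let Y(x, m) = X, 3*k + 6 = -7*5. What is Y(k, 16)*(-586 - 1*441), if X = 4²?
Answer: -16432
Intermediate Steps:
k = -41/3 (k = -2 + (-7*5)/3 = -2 + (⅓)*(-35) = -2 - 35/3 = -41/3 ≈ -13.667)
X = 16
Y(x, m) = 16
Y(k, 16)*(-586 - 1*441) = 16*(-586 - 1*441) = 16*(-586 - 441) = 16*(-1027) = -16432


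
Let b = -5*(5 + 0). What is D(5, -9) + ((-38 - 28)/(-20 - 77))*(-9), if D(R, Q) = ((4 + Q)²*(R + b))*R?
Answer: -243094/97 ≈ -2506.1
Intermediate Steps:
b = -25 (b = -5*5 = -25)
D(R, Q) = R*(4 + Q)²*(-25 + R) (D(R, Q) = ((4 + Q)²*(R - 25))*R = ((4 + Q)²*(-25 + R))*R = R*(4 + Q)²*(-25 + R))
D(5, -9) + ((-38 - 28)/(-20 - 77))*(-9) = 5*(4 - 9)²*(-25 + 5) + ((-38 - 28)/(-20 - 77))*(-9) = 5*(-5)²*(-20) - 66/(-97)*(-9) = 5*25*(-20) - 66*(-1/97)*(-9) = -2500 + (66/97)*(-9) = -2500 - 594/97 = -243094/97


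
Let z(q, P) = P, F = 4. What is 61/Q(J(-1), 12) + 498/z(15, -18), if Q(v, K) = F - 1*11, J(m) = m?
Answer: -764/21 ≈ -36.381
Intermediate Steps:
Q(v, K) = -7 (Q(v, K) = 4 - 1*11 = 4 - 11 = -7)
61/Q(J(-1), 12) + 498/z(15, -18) = 61/(-7) + 498/(-18) = 61*(-⅐) + 498*(-1/18) = -61/7 - 83/3 = -764/21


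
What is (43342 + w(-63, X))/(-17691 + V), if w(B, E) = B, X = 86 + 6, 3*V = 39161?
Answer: -129837/13912 ≈ -9.3327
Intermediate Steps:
V = 39161/3 (V = (1/3)*39161 = 39161/3 ≈ 13054.)
X = 92
(43342 + w(-63, X))/(-17691 + V) = (43342 - 63)/(-17691 + 39161/3) = 43279/(-13912/3) = 43279*(-3/13912) = -129837/13912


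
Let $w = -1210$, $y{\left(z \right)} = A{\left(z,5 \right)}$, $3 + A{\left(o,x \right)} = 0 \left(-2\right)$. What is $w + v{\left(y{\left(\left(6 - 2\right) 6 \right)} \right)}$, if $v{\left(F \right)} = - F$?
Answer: $-1207$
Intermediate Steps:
$A{\left(o,x \right)} = -3$ ($A{\left(o,x \right)} = -3 + 0 \left(-2\right) = -3 + 0 = -3$)
$y{\left(z \right)} = -3$
$w + v{\left(y{\left(\left(6 - 2\right) 6 \right)} \right)} = -1210 - -3 = -1210 + 3 = -1207$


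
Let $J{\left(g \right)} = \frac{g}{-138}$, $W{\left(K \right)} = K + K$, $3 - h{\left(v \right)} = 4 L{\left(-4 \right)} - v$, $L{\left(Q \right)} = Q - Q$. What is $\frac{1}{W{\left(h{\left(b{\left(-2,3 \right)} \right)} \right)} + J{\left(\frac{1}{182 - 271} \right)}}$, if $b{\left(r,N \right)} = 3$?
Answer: $\frac{12282}{147385} \approx 0.083333$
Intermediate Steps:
$L{\left(Q \right)} = 0$
$h{\left(v \right)} = 3 + v$ ($h{\left(v \right)} = 3 - \left(4 \cdot 0 - v\right) = 3 - \left(0 - v\right) = 3 - - v = 3 + v$)
$W{\left(K \right)} = 2 K$
$J{\left(g \right)} = - \frac{g}{138}$ ($J{\left(g \right)} = g \left(- \frac{1}{138}\right) = - \frac{g}{138}$)
$\frac{1}{W{\left(h{\left(b{\left(-2,3 \right)} \right)} \right)} + J{\left(\frac{1}{182 - 271} \right)}} = \frac{1}{2 \left(3 + 3\right) - \frac{1}{138 \left(182 - 271\right)}} = \frac{1}{2 \cdot 6 - \frac{1}{138 \left(-89\right)}} = \frac{1}{12 - - \frac{1}{12282}} = \frac{1}{12 + \frac{1}{12282}} = \frac{1}{\frac{147385}{12282}} = \frac{12282}{147385}$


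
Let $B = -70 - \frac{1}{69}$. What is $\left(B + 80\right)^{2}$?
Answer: $\frac{474721}{4761} \approx 99.71$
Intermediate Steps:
$B = - \frac{4831}{69}$ ($B = -70 - \frac{1}{69} = - \frac{4831}{69} \approx -70.015$)
$\left(B + 80\right)^{2} = \left(- \frac{4831}{69} + 80\right)^{2} = \left(\frac{689}{69}\right)^{2} = \frac{474721}{4761}$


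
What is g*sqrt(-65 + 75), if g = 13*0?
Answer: 0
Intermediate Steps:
g = 0
g*sqrt(-65 + 75) = 0*sqrt(-65 + 75) = 0*sqrt(10) = 0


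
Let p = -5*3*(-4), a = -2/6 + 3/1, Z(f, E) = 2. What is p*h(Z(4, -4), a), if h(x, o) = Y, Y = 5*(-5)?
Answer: -1500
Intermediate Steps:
Y = -25
a = 8/3 (a = -2*⅙ + 3*1 = -⅓ + 3 = 8/3 ≈ 2.6667)
h(x, o) = -25
p = 60 (p = -15*(-4) = 60)
p*h(Z(4, -4), a) = 60*(-25) = -1500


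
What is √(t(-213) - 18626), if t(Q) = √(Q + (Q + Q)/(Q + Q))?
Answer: √(-18626 + 2*I*√53) ≈ 0.0533 + 136.48*I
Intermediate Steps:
t(Q) = √(1 + Q) (t(Q) = √(Q + (2*Q)/((2*Q))) = √(Q + (2*Q)*(1/(2*Q))) = √(Q + 1) = √(1 + Q))
√(t(-213) - 18626) = √(√(1 - 213) - 18626) = √(√(-212) - 18626) = √(2*I*√53 - 18626) = √(-18626 + 2*I*√53)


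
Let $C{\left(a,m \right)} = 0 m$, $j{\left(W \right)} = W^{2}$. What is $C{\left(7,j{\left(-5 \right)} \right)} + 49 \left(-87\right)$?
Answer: $-4263$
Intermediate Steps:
$C{\left(a,m \right)} = 0$
$C{\left(7,j{\left(-5 \right)} \right)} + 49 \left(-87\right) = 0 + 49 \left(-87\right) = 0 - 4263 = -4263$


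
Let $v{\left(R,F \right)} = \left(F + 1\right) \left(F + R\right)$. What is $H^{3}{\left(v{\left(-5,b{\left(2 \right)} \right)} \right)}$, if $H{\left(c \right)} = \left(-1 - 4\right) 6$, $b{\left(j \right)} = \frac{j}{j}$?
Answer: $-27000$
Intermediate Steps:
$b{\left(j \right)} = 1$
$v{\left(R,F \right)} = \left(1 + F\right) \left(F + R\right)$
$H{\left(c \right)} = -30$ ($H{\left(c \right)} = \left(-5\right) 6 = -30$)
$H^{3}{\left(v{\left(-5,b{\left(2 \right)} \right)} \right)} = \left(-30\right)^{3} = -27000$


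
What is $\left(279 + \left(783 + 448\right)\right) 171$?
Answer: $258210$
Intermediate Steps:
$\left(279 + \left(783 + 448\right)\right) 171 = \left(279 + 1231\right) 171 = 1510 \cdot 171 = 258210$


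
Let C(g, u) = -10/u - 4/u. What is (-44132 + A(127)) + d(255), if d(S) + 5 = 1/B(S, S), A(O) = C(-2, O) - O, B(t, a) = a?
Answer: -1433493083/32385 ≈ -44264.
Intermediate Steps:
C(g, u) = -14/u
A(O) = -O - 14/O (A(O) = -14/O - O = -O - 14/O)
d(S) = -5 + 1/S
(-44132 + A(127)) + d(255) = (-44132 + (-1*127 - 14/127)) + (-5 + 1/255) = (-44132 + (-127 - 14*1/127)) + (-5 + 1/255) = (-44132 + (-127 - 14/127)) - 1274/255 = (-44132 - 16143/127) - 1274/255 = -5620907/127 - 1274/255 = -1433493083/32385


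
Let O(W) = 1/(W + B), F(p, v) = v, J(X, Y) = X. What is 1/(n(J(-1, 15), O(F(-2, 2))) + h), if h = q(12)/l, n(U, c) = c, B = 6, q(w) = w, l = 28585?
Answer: 228680/28681 ≈ 7.9732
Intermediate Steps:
O(W) = 1/(6 + W) (O(W) = 1/(W + 6) = 1/(6 + W))
h = 12/28585 ≈ 0.00041980
1/(n(J(-1, 15), O(F(-2, 2))) + h) = 1/(1/(6 + 2) + 12/28585) = 1/(1/8 + 12/28585) = 1/(28681/228680) = 228680/28681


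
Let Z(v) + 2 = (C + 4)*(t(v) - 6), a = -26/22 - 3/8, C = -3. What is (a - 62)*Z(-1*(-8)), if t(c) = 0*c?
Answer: 5593/11 ≈ 508.45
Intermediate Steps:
t(c) = 0
a = -137/88 (a = -26*1/22 - 3*1/8 = -13/11 - 3/8 = -137/88 ≈ -1.5568)
Z(v) = -8 (Z(v) = -2 + (-3 + 4)*(0 - 6) = -2 + 1*(-6) = -2 - 6 = -8)
(a - 62)*Z(-1*(-8)) = (-137/88 - 62)*(-8) = -5593/88*(-8) = 5593/11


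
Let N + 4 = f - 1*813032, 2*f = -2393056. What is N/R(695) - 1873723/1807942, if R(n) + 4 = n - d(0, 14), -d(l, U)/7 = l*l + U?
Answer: -3634653524735/1426466238 ≈ -2548.0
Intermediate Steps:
f = -1196528 (f = (½)*(-2393056) = -1196528)
d(l, U) = -7*U - 7*l² (d(l, U) = -7*(l*l + U) = -7*(l² + U) = -7*(U + l²) = -7*U - 7*l²)
R(n) = 94 + n (R(n) = -4 + (n - (-7*14 - 7*0²)) = -4 + (n - (-98 - 7*0)) = -4 + (n - (-98 + 0)) = -4 + (n - 1*(-98)) = -4 + (n + 98) = -4 + (98 + n) = 94 + n)
N = -2009564 (N = -4 + (-1196528 - 1*813032) = -4 + (-1196528 - 813032) = -4 - 2009560 = -2009564)
N/R(695) - 1873723/1807942 = -2009564/(94 + 695) - 1873723/1807942 = -2009564/789 - 1873723*1/1807942 = -2009564*1/789 - 1873723/1807942 = -2009564/789 - 1873723/1807942 = -3634653524735/1426466238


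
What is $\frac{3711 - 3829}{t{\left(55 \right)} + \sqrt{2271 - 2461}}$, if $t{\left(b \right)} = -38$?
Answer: $\frac{118}{43} + \frac{59 i \sqrt{190}}{817} \approx 2.7442 + 0.99542 i$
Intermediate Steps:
$\frac{3711 - 3829}{t{\left(55 \right)} + \sqrt{2271 - 2461}} = \frac{3711 - 3829}{-38 + \sqrt{2271 - 2461}} = - \frac{118}{-38 + \sqrt{-190}} = - \frac{118}{-38 + i \sqrt{190}}$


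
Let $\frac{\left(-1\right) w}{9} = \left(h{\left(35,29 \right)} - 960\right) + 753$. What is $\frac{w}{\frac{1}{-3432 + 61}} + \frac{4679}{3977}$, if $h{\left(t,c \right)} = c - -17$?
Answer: $- \frac{19425966004}{3977} \approx -4.8846 \cdot 10^{6}$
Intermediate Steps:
$h{\left(t,c \right)} = 17 + c$ ($h{\left(t,c \right)} = c + 17 = 17 + c$)
$w = 1449$ ($w = - 9 \left(\left(\left(17 + 29\right) - 960\right) + 753\right) = - 9 \left(\left(46 - 960\right) + 753\right) = - 9 \left(-914 + 753\right) = \left(-9\right) \left(-161\right) = 1449$)
$\frac{w}{\frac{1}{-3432 + 61}} + \frac{4679}{3977} = \frac{1449}{\frac{1}{-3432 + 61}} + \frac{4679}{3977} = \frac{1449}{\frac{1}{-3371}} + 4679 \cdot \frac{1}{3977} = \frac{1449}{- \frac{1}{3371}} + \frac{4679}{3977} = 1449 \left(-3371\right) + \frac{4679}{3977} = -4884579 + \frac{4679}{3977} = - \frac{19425966004}{3977}$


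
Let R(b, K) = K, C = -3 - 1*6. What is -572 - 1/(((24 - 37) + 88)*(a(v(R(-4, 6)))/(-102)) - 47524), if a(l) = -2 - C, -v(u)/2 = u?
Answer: -924346818/1615991 ≈ -572.00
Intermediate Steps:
C = -9 (C = -3 - 6 = -9)
v(u) = -2*u
a(l) = 7 (a(l) = -2 - 1*(-9) = -2 + 9 = 7)
-572 - 1/(((24 - 37) + 88)*(a(v(R(-4, 6)))/(-102)) - 47524) = -572 - 1/(((24 - 37) + 88)*(7/(-102)) - 47524) = -572 - 1/((-13 + 88)*(7*(-1/102)) - 47524) = -572 - 1/(75*(-7/102) - 47524) = -572 - 1/(-175/34 - 47524) = -572 - 1/(-1615991/34) = -572 - 1*(-34/1615991) = -572 + 34/1615991 = -924346818/1615991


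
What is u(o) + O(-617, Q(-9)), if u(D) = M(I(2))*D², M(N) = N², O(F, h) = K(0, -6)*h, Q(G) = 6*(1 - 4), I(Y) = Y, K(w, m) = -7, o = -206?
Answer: 169870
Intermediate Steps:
Q(G) = -18 (Q(G) = 6*(-3) = -18)
O(F, h) = -7*h
u(D) = 4*D² (u(D) = 2²*D² = 4*D²)
u(o) + O(-617, Q(-9)) = 4*(-206)² - 7*(-18) = 4*42436 + 126 = 169744 + 126 = 169870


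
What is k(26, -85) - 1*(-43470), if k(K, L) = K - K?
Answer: 43470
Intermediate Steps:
k(K, L) = 0
k(26, -85) - 1*(-43470) = 0 - 1*(-43470) = 0 + 43470 = 43470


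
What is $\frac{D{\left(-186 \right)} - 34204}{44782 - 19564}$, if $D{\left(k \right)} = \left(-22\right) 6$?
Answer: $- \frac{17168}{12609} \approx -1.3616$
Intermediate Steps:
$D{\left(k \right)} = -132$
$\frac{D{\left(-186 \right)} - 34204}{44782 - 19564} = \frac{-132 - 34204}{44782 - 19564} = - \frac{34336}{25218} = \left(-34336\right) \frac{1}{25218} = - \frac{17168}{12609}$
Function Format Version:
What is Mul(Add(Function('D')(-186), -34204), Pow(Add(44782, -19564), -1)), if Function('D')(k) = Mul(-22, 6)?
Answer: Rational(-17168, 12609) ≈ -1.3616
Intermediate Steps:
Function('D')(k) = -132
Mul(Add(Function('D')(-186), -34204), Pow(Add(44782, -19564), -1)) = Mul(Add(-132, -34204), Pow(Add(44782, -19564), -1)) = Mul(-34336, Pow(25218, -1)) = Mul(-34336, Rational(1, 25218)) = Rational(-17168, 12609)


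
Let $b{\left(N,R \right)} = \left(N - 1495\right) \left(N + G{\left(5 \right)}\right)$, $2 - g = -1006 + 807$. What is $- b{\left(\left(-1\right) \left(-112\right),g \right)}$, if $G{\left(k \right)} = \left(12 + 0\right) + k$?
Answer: $178407$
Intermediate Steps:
$G{\left(k \right)} = 12 + k$
$g = 201$ ($g = 2 - \left(-1006 + 807\right) = 2 - -199 = 2 + 199 = 201$)
$b{\left(N,R \right)} = \left(-1495 + N\right) \left(17 + N\right)$ ($b{\left(N,R \right)} = \left(N - 1495\right) \left(N + \left(12 + 5\right)\right) = \left(-1495 + N\right) \left(N + 17\right) = \left(-1495 + N\right) \left(17 + N\right)$)
$- b{\left(\left(-1\right) \left(-112\right),g \right)} = - (-25415 + \left(\left(-1\right) \left(-112\right)\right)^{2} - 1478 \left(\left(-1\right) \left(-112\right)\right)) = - (-25415 + 112^{2} - 165536) = - (-25415 + 12544 - 165536) = \left(-1\right) \left(-178407\right) = 178407$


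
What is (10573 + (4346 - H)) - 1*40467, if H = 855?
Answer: -26403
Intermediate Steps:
(10573 + (4346 - H)) - 1*40467 = (10573 + (4346 - 1*855)) - 1*40467 = (10573 + (4346 - 855)) - 40467 = (10573 + 3491) - 40467 = 14064 - 40467 = -26403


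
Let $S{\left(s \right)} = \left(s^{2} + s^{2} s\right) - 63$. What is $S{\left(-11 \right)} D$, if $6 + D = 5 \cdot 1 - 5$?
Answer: $7638$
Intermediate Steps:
$S{\left(s \right)} = -63 + s^{2} + s^{3}$ ($S{\left(s \right)} = \left(s^{2} + s^{3}\right) - 63 = -63 + s^{2} + s^{3}$)
$D = -6$ ($D = -6 + \left(5 \cdot 1 - 5\right) = -6 + \left(5 - 5\right) = -6 + 0 = -6$)
$S{\left(-11 \right)} D = \left(-63 + \left(-11\right)^{2} + \left(-11\right)^{3}\right) \left(-6\right) = \left(-63 + 121 - 1331\right) \left(-6\right) = \left(-1273\right) \left(-6\right) = 7638$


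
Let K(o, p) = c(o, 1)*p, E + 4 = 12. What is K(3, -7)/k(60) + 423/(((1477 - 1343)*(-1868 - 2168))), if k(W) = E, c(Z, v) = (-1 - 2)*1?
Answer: 177405/67603 ≈ 2.6242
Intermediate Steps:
E = 8 (E = -4 + 12 = 8)
c(Z, v) = -3 (c(Z, v) = -3*1 = -3)
k(W) = 8
K(o, p) = -3*p
K(3, -7)/k(60) + 423/(((1477 - 1343)*(-1868 - 2168))) = -3*(-7)/8 + 423/(((1477 - 1343)*(-1868 - 2168))) = 21*(⅛) + 423/((134*(-4036))) = 21/8 + 423/(-540824) = 21/8 + 423*(-1/540824) = 21/8 - 423/540824 = 177405/67603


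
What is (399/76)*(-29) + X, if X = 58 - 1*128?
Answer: -889/4 ≈ -222.25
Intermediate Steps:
X = -70 (X = 58 - 128 = -70)
(399/76)*(-29) + X = (399/76)*(-29) - 70 = (399*(1/76))*(-29) - 70 = (21/4)*(-29) - 70 = -609/4 - 70 = -889/4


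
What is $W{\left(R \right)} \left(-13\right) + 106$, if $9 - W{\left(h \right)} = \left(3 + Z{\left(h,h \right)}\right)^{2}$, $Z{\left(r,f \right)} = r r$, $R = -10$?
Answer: $137906$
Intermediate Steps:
$Z{\left(r,f \right)} = r^{2}$
$W{\left(h \right)} = 9 - \left(3 + h^{2}\right)^{2}$
$W{\left(R \right)} \left(-13\right) + 106 = \left(9 - \left(3 + \left(-10\right)^{2}\right)^{2}\right) \left(-13\right) + 106 = \left(9 - \left(3 + 100\right)^{2}\right) \left(-13\right) + 106 = \left(9 - 103^{2}\right) \left(-13\right) + 106 = \left(9 - 10609\right) \left(-13\right) + 106 = \left(-10600\right) \left(-13\right) + 106 = 137800 + 106 = 137906$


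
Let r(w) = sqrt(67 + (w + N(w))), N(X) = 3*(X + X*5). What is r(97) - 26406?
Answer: -26406 + sqrt(1910) ≈ -26362.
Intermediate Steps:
N(X) = 18*X (N(X) = 3*(X + 5*X) = 3*(6*X) = 18*X)
r(w) = sqrt(67 + 19*w) (r(w) = sqrt(67 + (w + 18*w)) = sqrt(67 + 19*w))
r(97) - 26406 = sqrt(67 + 19*97) - 26406 = sqrt(67 + 1843) - 26406 = sqrt(1910) - 26406 = -26406 + sqrt(1910)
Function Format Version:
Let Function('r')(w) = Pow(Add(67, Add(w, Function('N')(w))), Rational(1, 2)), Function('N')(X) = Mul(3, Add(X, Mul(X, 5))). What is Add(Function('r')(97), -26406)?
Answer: Add(-26406, Pow(1910, Rational(1, 2))) ≈ -26362.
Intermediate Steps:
Function('N')(X) = Mul(18, X) (Function('N')(X) = Mul(3, Add(X, Mul(5, X))) = Mul(3, Mul(6, X)) = Mul(18, X))
Function('r')(w) = Pow(Add(67, Mul(19, w)), Rational(1, 2)) (Function('r')(w) = Pow(Add(67, Add(w, Mul(18, w))), Rational(1, 2)) = Pow(Add(67, Mul(19, w)), Rational(1, 2)))
Add(Function('r')(97), -26406) = Add(Pow(Add(67, Mul(19, 97)), Rational(1, 2)), -26406) = Add(Pow(Add(67, 1843), Rational(1, 2)), -26406) = Add(Pow(1910, Rational(1, 2)), -26406) = Add(-26406, Pow(1910, Rational(1, 2)))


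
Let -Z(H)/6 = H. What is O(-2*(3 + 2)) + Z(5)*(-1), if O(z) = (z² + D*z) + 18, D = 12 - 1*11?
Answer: 138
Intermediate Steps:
Z(H) = -6*H
D = 1 (D = 12 - 11 = 1)
O(z) = 18 + z + z² (O(z) = (z² + 1*z) + 18 = (z² + z) + 18 = (z + z²) + 18 = 18 + z + z²)
O(-2*(3 + 2)) + Z(5)*(-1) = (18 - 2*(3 + 2) + (-2*(3 + 2))²) - 6*5*(-1) = (18 - 2*5 + (-2*5)²) - 30*(-1) = (18 - 10 + (-10)²) + 30 = (18 - 10 + 100) + 30 = 108 + 30 = 138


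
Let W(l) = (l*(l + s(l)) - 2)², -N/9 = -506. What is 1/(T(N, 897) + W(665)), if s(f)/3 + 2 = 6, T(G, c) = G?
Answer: 1/202682745763 ≈ 4.9338e-12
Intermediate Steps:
N = 4554 (N = -9*(-506) = 4554)
s(f) = 12 (s(f) = -6 + 3*6 = -6 + 18 = 12)
W(l) = (-2 + l*(12 + l))² (W(l) = (l*(l + 12) - 2)² = (l*(12 + l) - 2)² = (-2 + l*(12 + l))²)
1/(T(N, 897) + W(665)) = 1/(4554 + (-2 + 665² + 12*665)²) = 1/(4554 + (-2 + 442225 + 7980)²) = 1/(4554 + 450203²) = 1/(4554 + 202682741209) = 1/202682745763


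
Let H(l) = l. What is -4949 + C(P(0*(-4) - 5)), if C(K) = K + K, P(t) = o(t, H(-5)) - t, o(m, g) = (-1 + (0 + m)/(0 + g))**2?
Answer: -4939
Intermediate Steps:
o(m, g) = (-1 + m/g)**2
P(t) = -t + (-5 - t)**2/25 (P(t) = (-5 - t)**2/(-5)**2 - t = (-5 - t)**2/25 - t = -t + (-5 - t)**2/25)
C(K) = 2*K
-4949 + C(P(0*(-4) - 5)) = -4949 + 2*(-(0*(-4) - 5) + (5 + (0*(-4) - 5))**2/25) = -4949 + 2*(-(0 - 5) + (5 + (0 - 5))**2/25) = -4949 + 2*(-1*(-5) + (5 - 5)**2/25) = -4949 + 2*(5 + (1/25)*0**2) = -4949 + 2*(5 + (1/25)*0) = -4949 + 2*(5 + 0) = -4949 + 2*5 = -4949 + 10 = -4939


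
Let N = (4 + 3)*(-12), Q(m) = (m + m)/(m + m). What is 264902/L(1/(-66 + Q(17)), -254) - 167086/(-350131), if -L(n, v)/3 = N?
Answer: 46396253917/44116506 ≈ 1051.7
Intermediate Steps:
Q(m) = 1 (Q(m) = (2*m)/((2*m)) = (2*m)*(1/(2*m)) = 1)
N = -84 (N = 7*(-12) = -84)
L(n, v) = 252 (L(n, v) = -3*(-84) = 252)
264902/L(1/(-66 + Q(17)), -254) - 167086/(-350131) = 264902/252 - 167086/(-350131) = 264902*(1/252) - 167086*(-1/350131) = 132451/126 + 167086/350131 = 46396253917/44116506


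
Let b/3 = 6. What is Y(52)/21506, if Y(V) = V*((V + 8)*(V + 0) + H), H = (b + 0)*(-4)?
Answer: 79248/10753 ≈ 7.3699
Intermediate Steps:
b = 18 (b = 3*6 = 18)
H = -72 (H = (18 + 0)*(-4) = 18*(-4) = -72)
Y(V) = V*(-72 + V*(8 + V)) (Y(V) = V*((V + 8)*(V + 0) - 72) = V*((8 + V)*V - 72) = V*(V*(8 + V) - 72) = V*(-72 + V*(8 + V)))
Y(52)/21506 = (52*(-72 + 52² + 8*52))/21506 = (52*(-72 + 2704 + 416))*(1/21506) = (52*3048)*(1/21506) = 158496*(1/21506) = 79248/10753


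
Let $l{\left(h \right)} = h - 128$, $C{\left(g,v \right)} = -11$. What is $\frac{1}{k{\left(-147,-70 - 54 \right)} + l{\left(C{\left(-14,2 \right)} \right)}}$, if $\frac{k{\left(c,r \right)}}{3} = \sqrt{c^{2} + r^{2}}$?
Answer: $\frac{139}{313544} + \frac{3 \sqrt{36985}}{313544} \approx 0.0022834$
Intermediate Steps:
$k{\left(c,r \right)} = 3 \sqrt{c^{2} + r^{2}}$
$l{\left(h \right)} = -128 + h$
$\frac{1}{k{\left(-147,-70 - 54 \right)} + l{\left(C{\left(-14,2 \right)} \right)}} = \frac{1}{3 \sqrt{\left(-147\right)^{2} + \left(-70 - 54\right)^{2}} - 139} = \frac{1}{3 \sqrt{21609 + \left(-124\right)^{2}} - 139} = \frac{1}{3 \sqrt{21609 + 15376} - 139} = \frac{1}{3 \sqrt{36985} - 139} = \frac{1}{-139 + 3 \sqrt{36985}}$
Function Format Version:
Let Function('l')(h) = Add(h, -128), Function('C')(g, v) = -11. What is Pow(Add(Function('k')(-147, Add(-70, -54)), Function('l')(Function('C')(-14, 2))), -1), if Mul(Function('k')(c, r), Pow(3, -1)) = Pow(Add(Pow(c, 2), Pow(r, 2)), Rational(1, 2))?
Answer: Add(Rational(139, 313544), Mul(Rational(3, 313544), Pow(36985, Rational(1, 2)))) ≈ 0.0022834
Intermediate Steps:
Function('k')(c, r) = Mul(3, Pow(Add(Pow(c, 2), Pow(r, 2)), Rational(1, 2)))
Function('l')(h) = Add(-128, h)
Pow(Add(Function('k')(-147, Add(-70, -54)), Function('l')(Function('C')(-14, 2))), -1) = Pow(Add(Mul(3, Pow(Add(Pow(-147, 2), Pow(Add(-70, -54), 2)), Rational(1, 2))), Add(-128, -11)), -1) = Pow(Add(Mul(3, Pow(Add(21609, Pow(-124, 2)), Rational(1, 2))), -139), -1) = Pow(Add(Mul(3, Pow(Add(21609, 15376), Rational(1, 2))), -139), -1) = Pow(Add(Mul(3, Pow(36985, Rational(1, 2))), -139), -1) = Pow(Add(-139, Mul(3, Pow(36985, Rational(1, 2)))), -1)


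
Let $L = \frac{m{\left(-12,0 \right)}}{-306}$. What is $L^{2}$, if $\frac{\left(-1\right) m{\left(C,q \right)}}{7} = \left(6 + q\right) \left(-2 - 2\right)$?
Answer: $\frac{784}{2601} \approx 0.30142$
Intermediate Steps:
$m{\left(C,q \right)} = 168 + 28 q$ ($m{\left(C,q \right)} = - 7 \left(6 + q\right) \left(-2 - 2\right) = - 7 \left(6 + q\right) \left(-4\right) = - 7 \left(-24 - 4 q\right) = 168 + 28 q$)
$L = - \frac{28}{51}$ ($L = \frac{168 + 28 \cdot 0}{-306} = \left(168 + 0\right) \left(- \frac{1}{306}\right) = 168 \left(- \frac{1}{306}\right) = - \frac{28}{51} \approx -0.54902$)
$L^{2} = \left(- \frac{28}{51}\right)^{2} = \frac{784}{2601}$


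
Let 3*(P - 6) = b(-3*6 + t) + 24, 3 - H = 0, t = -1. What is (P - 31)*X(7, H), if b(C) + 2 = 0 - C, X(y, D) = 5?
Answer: -170/3 ≈ -56.667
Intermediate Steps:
H = 3 (H = 3 - 1*0 = 3 + 0 = 3)
b(C) = -2 - C (b(C) = -2 + (0 - C) = -2 - C)
P = 59/3 (P = 6 + ((-2 - (-3*6 - 1)) + 24)/3 = 6 + ((-2 - (-18 - 1)) + 24)/3 = 6 + ((-2 - 1*(-19)) + 24)/3 = 6 + ((-2 + 19) + 24)/3 = 6 + (17 + 24)/3 = 6 + (1/3)*41 = 6 + 41/3 = 59/3 ≈ 19.667)
(P - 31)*X(7, H) = (59/3 - 31)*5 = -34/3*5 = -170/3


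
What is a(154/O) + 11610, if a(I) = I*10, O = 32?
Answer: 93265/8 ≈ 11658.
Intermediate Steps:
a(I) = 10*I
a(154/O) + 11610 = 10*(154/32) + 11610 = 10*(154*(1/32)) + 11610 = 10*(77/16) + 11610 = 385/8 + 11610 = 93265/8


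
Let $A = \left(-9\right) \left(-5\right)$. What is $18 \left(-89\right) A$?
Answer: $-72090$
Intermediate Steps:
$A = 45$
$18 \left(-89\right) A = 18 \left(-89\right) 45 = \left(-1602\right) 45 = -72090$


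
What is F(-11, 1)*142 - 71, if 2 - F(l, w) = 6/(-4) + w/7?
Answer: 2840/7 ≈ 405.71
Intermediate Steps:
F(l, w) = 7/2 - w/7 (F(l, w) = 2 - (6/(-4) + w/7) = 2 - (6*(-¼) + w*(⅐)) = 2 - (-3/2 + w/7) = 2 + (3/2 - w/7) = 7/2 - w/7)
F(-11, 1)*142 - 71 = (7/2 - ⅐*1)*142 - 71 = (7/2 - ⅐)*142 - 71 = (47/14)*142 - 71 = 3337/7 - 71 = 2840/7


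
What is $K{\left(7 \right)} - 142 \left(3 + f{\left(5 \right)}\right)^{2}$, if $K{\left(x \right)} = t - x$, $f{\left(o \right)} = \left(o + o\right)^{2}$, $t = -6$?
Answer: $-1506491$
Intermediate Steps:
$f{\left(o \right)} = 4 o^{2}$ ($f{\left(o \right)} = \left(2 o\right)^{2} = 4 o^{2}$)
$K{\left(x \right)} = -6 - x$
$K{\left(7 \right)} - 142 \left(3 + f{\left(5 \right)}\right)^{2} = \left(-6 - 7\right) - 142 \left(3 + 4 \cdot 5^{2}\right)^{2} = \left(-6 - 7\right) - 142 \left(3 + 4 \cdot 25\right)^{2} = -13 - 142 \left(3 + 100\right)^{2} = -13 - 142 \cdot 103^{2} = -13 - 1506478 = -1506491$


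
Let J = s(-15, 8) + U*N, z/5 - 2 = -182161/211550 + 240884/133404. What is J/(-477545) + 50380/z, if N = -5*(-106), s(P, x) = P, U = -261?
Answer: 6790333634634337191/1984229000556751 ≈ 3422.2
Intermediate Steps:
z = 20775309139/1411080810 (z = 10 + 5*(-182161/211550 + 240884/133404) = 10 + 5*(-182161*1/211550 + 240884*(1/133404)) = 10 + 5*(-182161/211550 + 60221/33351) = 10 + 5*(6664501039/7055404050) = 10 + 6664501039/1411080810 = 20775309139/1411080810 ≈ 14.723)
N = 530
J = -138345 (J = -15 - 261*530 = -15 - 138330 = -138345)
J/(-477545) + 50380/z = -138345/(-477545) + 50380/(20775309139/1411080810) = -138345*(-1/477545) + 50380*(1411080810/20775309139) = 27669/95509 + 71090251207800/20775309139 = 6790333634634337191/1984229000556751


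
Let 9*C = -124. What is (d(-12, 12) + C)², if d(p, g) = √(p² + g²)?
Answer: 38704/81 - 992*√2/3 ≈ 10.194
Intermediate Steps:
d(p, g) = √(g² + p²)
C = -124/9 (C = (⅑)*(-124) = -124/9 ≈ -13.778)
(d(-12, 12) + C)² = (√(12² + (-12)²) - 124/9)² = (√(144 + 144) - 124/9)² = (√288 - 124/9)² = (12*√2 - 124/9)² = (-124/9 + 12*√2)²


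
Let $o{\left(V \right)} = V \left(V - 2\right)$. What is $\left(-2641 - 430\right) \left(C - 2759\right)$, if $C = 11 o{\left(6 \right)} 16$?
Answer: $-4499015$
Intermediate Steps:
$o{\left(V \right)} = V \left(-2 + V\right)$
$C = 4224$ ($C = 11 \cdot 6 \left(-2 + 6\right) 16 = 11 \cdot 6 \cdot 4 \cdot 16 = 11 \cdot 24 \cdot 16 = 264 \cdot 16 = 4224$)
$\left(-2641 - 430\right) \left(C - 2759\right) = \left(-2641 - 430\right) \left(4224 - 2759\right) = \left(-3071\right) 1465 = -4499015$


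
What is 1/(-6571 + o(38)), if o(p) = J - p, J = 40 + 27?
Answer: -1/6542 ≈ -0.00015286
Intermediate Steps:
J = 67
o(p) = 67 - p
1/(-6571 + o(38)) = 1/(-6571 + (67 - 1*38)) = 1/(-6571 + (67 - 38)) = 1/(-6571 + 29) = 1/(-6542) = -1/6542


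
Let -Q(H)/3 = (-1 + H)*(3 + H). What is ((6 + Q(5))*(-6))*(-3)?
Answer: -1620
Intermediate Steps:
Q(H) = -3*(-1 + H)*(3 + H)
((6 + Q(5))*(-6))*(-3) = ((6 + (9 - 6*5 - 3*5²))*(-6))*(-3) = ((6 + (9 - 30 - 3*25))*(-6))*(-3) = ((6 + (9 - 30 - 75))*(-6))*(-3) = ((6 - 96)*(-6))*(-3) = -90*(-6)*(-3) = 540*(-3) = -1620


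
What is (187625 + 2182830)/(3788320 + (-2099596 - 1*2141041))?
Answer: -2370455/452317 ≈ -5.2407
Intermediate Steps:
(187625 + 2182830)/(3788320 + (-2099596 - 1*2141041)) = 2370455/(3788320 + (-2099596 - 2141041)) = 2370455/(3788320 - 4240637) = 2370455/(-452317) = 2370455*(-1/452317) = -2370455/452317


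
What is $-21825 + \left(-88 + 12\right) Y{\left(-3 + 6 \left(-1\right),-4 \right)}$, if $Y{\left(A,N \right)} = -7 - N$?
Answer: $-21597$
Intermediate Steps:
$-21825 + \left(-88 + 12\right) Y{\left(-3 + 6 \left(-1\right),-4 \right)} = -21825 + \left(-88 + 12\right) \left(-7 - -4\right) = -21825 - 76 \left(-7 + 4\right) = -21825 - -228 = -21825 + 228 = -21597$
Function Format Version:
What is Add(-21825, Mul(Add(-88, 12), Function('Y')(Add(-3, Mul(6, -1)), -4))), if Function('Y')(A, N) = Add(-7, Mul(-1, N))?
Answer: -21597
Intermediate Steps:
Add(-21825, Mul(Add(-88, 12), Function('Y')(Add(-3, Mul(6, -1)), -4))) = Add(-21825, Mul(Add(-88, 12), Add(-7, Mul(-1, -4)))) = Add(-21825, Mul(-76, Add(-7, 4))) = Add(-21825, Mul(-76, -3)) = Add(-21825, 228) = -21597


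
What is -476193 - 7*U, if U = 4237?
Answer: -505852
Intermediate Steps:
-476193 - 7*U = -476193 - 7*4237 = -476193 - 29659 = -505852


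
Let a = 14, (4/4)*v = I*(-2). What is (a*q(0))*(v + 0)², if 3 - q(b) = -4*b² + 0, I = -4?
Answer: 2688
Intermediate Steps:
v = 8 (v = -4*(-2) = 8)
q(b) = 3 + 4*b² (q(b) = 3 - (-4*b² + 0) = 3 - (-4)*b² = 3 + 4*b²)
(a*q(0))*(v + 0)² = (14*(3 + 4*0²))*(8 + 0)² = (14*(3 + 4*0))*8² = (14*(3 + 0))*64 = (14*3)*64 = 42*64 = 2688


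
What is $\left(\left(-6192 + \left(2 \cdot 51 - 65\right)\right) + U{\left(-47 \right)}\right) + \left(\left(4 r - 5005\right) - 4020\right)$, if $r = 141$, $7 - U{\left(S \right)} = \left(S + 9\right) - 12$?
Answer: $-14559$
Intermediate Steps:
$U{\left(S \right)} = 10 - S$ ($U{\left(S \right)} = 7 - \left(\left(S + 9\right) - 12\right) = 7 - \left(\left(9 + S\right) - 12\right) = 7 - \left(-3 + S\right) = 10 - S$)
$\left(\left(-6192 + \left(2 \cdot 51 - 65\right)\right) + U{\left(-47 \right)}\right) + \left(\left(4 r - 5005\right) - 4020\right) = \left(\left(-6192 + \left(2 \cdot 51 - 65\right)\right) + \left(10 - -47\right)\right) + \left(\left(4 \cdot 141 - 5005\right) - 4020\right) = \left(\left(-6192 + \left(102 - 65\right)\right) + \left(10 + 47\right)\right) + \left(\left(564 - 5005\right) - 4020\right) = \left(\left(-6192 + 37\right) + 57\right) - 8461 = \left(-6155 + 57\right) - 8461 = -6098 - 8461 = -14559$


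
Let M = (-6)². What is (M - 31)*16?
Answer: 80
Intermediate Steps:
M = 36
(M - 31)*16 = (36 - 31)*16 = 5*16 = 80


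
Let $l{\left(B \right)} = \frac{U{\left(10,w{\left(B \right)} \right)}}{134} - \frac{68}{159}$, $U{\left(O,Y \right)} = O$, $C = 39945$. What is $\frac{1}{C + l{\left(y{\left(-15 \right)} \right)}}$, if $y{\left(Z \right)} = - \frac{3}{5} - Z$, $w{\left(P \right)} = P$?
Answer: $\frac{10653}{425530324} \approx 2.5035 \cdot 10^{-5}$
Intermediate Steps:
$y{\left(Z \right)} = - \frac{3}{5} - Z$ ($y{\left(Z \right)} = \left(-3\right) \frac{1}{5} - Z = - \frac{3}{5} - Z$)
$l{\left(B \right)} = - \frac{3761}{10653}$ ($l{\left(B \right)} = \frac{10}{134} - \frac{68}{159} = 10 \cdot \frac{1}{134} - \frac{68}{159} = \frac{5}{67} - \frac{68}{159} = - \frac{3761}{10653}$)
$\frac{1}{C + l{\left(y{\left(-15 \right)} \right)}} = \frac{1}{39945 - \frac{3761}{10653}} = \frac{1}{\frac{425530324}{10653}} = \frac{10653}{425530324}$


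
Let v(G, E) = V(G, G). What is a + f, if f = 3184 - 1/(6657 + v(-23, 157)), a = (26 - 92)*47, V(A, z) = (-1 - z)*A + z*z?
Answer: 547759/6680 ≈ 82.000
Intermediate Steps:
V(A, z) = z**2 + A*(-1 - z) (V(A, z) = A*(-1 - z) + z**2 = z**2 + A*(-1 - z))
v(G, E) = -G (v(G, E) = G**2 - G - G*G = G**2 - G - G**2 = -G)
a = -3102 (a = -66*47 = -3102)
f = 21269119/6680 (f = 3184 - 1/(6657 - 1*(-23)) = 3184 - 1/(6657 + 23) = 3184 - 1/6680 = 21269119/6680 ≈ 3184.0)
a + f = -3102 + 21269119/6680 = 547759/6680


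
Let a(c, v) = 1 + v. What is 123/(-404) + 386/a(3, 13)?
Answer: 77111/2828 ≈ 27.267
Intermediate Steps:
123/(-404) + 386/a(3, 13) = 123/(-404) + 386/(1 + 13) = 123*(-1/404) + 386/14 = -123/404 + 386*(1/14) = -123/404 + 193/7 = 77111/2828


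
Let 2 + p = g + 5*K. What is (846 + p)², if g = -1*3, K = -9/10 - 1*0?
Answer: 2798929/4 ≈ 6.9973e+5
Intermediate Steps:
K = -9/10 (K = -9*⅒ + 0 = -9/10 + 0 = -9/10 ≈ -0.90000)
g = -3
p = -19/2 (p = -2 + (-3 + 5*(-9/10)) = -2 + (-3 - 9/2) = -2 - 15/2 = -19/2 ≈ -9.5000)
(846 + p)² = (846 - 19/2)² = (1673/2)² = 2798929/4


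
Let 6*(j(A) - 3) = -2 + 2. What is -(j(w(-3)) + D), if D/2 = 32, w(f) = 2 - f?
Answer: -67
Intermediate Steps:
j(A) = 3 (j(A) = 3 + (-2 + 2)/6 = 3 + (1/6)*0 = 3 + 0 = 3)
D = 64 (D = 2*32 = 64)
-(j(w(-3)) + D) = -(3 + 64) = -1*67 = -67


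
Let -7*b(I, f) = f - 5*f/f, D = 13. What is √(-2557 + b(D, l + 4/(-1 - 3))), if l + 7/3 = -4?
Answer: 2*I*√281715/21 ≈ 50.549*I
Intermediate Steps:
l = -19/3 (l = -7/3 - 4 = -19/3 ≈ -6.3333)
b(I, f) = 5/7 - f/7 (b(I, f) = -(f - 5*f/f)/7 = -(f - 5*1)/7 = -(f - 5)/7 = -(-5 + f)/7 = 5/7 - f/7)
√(-2557 + b(D, l + 4/(-1 - 3))) = √(-2557 + (5/7 - (-19/3 + 4/(-1 - 3))/7)) = √(-2557 + (5/7 - (-19/3 + 4/(-4))/7)) = √(-2557 + (5/7 - (-19/3 + 4*(-¼))/7)) = √(-2557 + (5/7 - (-19/3 - 1)/7)) = √(-2557 + (5/7 - ⅐*(-22/3))) = √(-2557 + (5/7 + 22/21)) = √(-2557 + 37/21) = √(-53660/21) = 2*I*√281715/21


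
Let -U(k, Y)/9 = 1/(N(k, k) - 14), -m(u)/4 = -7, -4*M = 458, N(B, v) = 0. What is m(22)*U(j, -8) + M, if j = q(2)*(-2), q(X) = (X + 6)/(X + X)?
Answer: -193/2 ≈ -96.500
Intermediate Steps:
q(X) = (6 + X)/(2*X) (q(X) = (6 + X)/((2*X)) = (6 + X)*(1/(2*X)) = (6 + X)/(2*X))
M = -229/2 (M = -1/4*458 = -229/2 ≈ -114.50)
m(u) = 28 (m(u) = -4*(-7) = 28)
j = -4 (j = ((1/2)*(6 + 2)/2)*(-2) = ((1/2)*(1/2)*8)*(-2) = 2*(-2) = -4)
U(k, Y) = 9/14 (U(k, Y) = -9/(0 - 14) = -9/(-14) = -9*(-1/14) = 9/14)
m(22)*U(j, -8) + M = 28*(9/14) - 229/2 = 18 - 229/2 = -193/2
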